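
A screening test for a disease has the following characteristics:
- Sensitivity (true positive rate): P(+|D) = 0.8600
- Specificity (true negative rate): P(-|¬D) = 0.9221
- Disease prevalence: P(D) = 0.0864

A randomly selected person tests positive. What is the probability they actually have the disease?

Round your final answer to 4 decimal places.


Let D = has disease, + = positive test

Given:
- P(D) = 0.0864 (prevalence)
- P(+|D) = 0.8600 (sensitivity)
- P(-|¬D) = 0.9221 (specificity)
- P(+|¬D) = 0.0779 (false positive rate = 1 - specificity)

Step 1: Find P(+)
P(+) = P(+|D)P(D) + P(+|¬D)P(¬D)
     = 0.8600 × 0.0864 + 0.0779 × 0.9136
     = 0.07430400 + 0.07116944
     = 0.14547344

Step 2: Apply Bayes' theorem for P(D|+)
P(D|+) = P(+|D)P(D) / P(+)
       = 0.07430400 / 0.14547344
       = 0.5108


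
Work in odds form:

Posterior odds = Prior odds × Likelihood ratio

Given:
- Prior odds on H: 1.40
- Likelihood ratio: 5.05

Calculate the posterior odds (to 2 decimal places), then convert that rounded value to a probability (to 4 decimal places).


Step 1: Calculate posterior odds
Posterior odds = Prior odds × LR
               = 1.40 × 5.05
               = 7.07

Step 2: Convert to probability
P(H|E) = Posterior odds / (1 + Posterior odds)
       = 7.07 / (1 + 7.07)
       = 7.07 / 8.07
       = 0.8761

The evidence increased P(H) from 0.5833 to 0.8761.


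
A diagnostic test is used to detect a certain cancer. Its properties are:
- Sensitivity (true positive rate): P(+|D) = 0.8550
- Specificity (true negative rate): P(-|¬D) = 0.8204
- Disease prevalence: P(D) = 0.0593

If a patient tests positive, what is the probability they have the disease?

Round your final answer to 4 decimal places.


Let D = has disease, + = positive test

Given:
- P(D) = 0.0593 (prevalence)
- P(+|D) = 0.8550 (sensitivity)
- P(-|¬D) = 0.8204 (specificity)
- P(+|¬D) = 0.1796 (false positive rate = 1 - specificity)

Step 1: Find P(+)
P(+) = P(+|D)P(D) + P(+|¬D)P(¬D)
     = 0.8550 × 0.0593 + 0.1796 × 0.9407
     = 0.05070150 + 0.16894972
     = 0.21965122

Step 2: Apply Bayes' theorem for P(D|+)
P(D|+) = P(+|D)P(D) / P(+)
       = 0.05070150 / 0.21965122
       = 0.2308


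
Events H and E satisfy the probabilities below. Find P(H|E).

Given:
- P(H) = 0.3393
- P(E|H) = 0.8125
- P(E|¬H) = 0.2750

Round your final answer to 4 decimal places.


Bayes' theorem: P(H|E) = P(E|H) × P(H) / P(E)

Step 1: Calculate P(E) using law of total probability
P(E) = P(E|H)P(H) + P(E|¬H)P(¬H)
     = 0.8125 × 0.3393 + 0.2750 × 0.6607
     = 0.27568125 + 0.18169250
     = 0.45737375

Step 2: Apply Bayes' theorem
P(H|E) = P(E|H) × P(H) / P(E)
       = 0.27568125 / 0.45737375
       = 0.6027


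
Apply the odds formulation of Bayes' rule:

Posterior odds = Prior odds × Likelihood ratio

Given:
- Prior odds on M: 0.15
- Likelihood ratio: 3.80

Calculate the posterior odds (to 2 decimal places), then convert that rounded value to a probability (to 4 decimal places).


Step 1: Calculate posterior odds
Posterior odds = Prior odds × LR
               = 0.15 × 3.80
               = 0.57

Step 2: Convert to probability
P(M|E) = Posterior odds / (1 + Posterior odds)
       = 0.57 / (1 + 0.57)
       = 0.57 / 1.57
       = 0.3631

The evidence increased P(M) from 0.1304 to 0.3631.


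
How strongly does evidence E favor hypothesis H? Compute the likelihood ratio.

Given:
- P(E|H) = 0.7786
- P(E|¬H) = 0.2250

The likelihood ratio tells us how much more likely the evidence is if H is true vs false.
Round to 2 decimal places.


Likelihood Ratio (LR) = P(E|H) / P(E|¬H)

LR = 0.7786 / 0.2250
   = 3.46

The evidence is 3.46 times more likely if H is true than if H is false.
LR > 1, so observing E raises the odds in favor of H.


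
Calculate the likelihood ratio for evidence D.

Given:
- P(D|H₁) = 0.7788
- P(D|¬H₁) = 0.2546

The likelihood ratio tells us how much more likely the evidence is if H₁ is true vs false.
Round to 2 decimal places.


Likelihood Ratio (LR) = P(D|H₁) / P(D|¬H₁)

LR = 0.7788 / 0.2546
   = 3.06

The evidence is 3.06 times more likely if H₁ is true than if H₁ is false.
LR > 1, so observing D raises the odds in favor of H₁.


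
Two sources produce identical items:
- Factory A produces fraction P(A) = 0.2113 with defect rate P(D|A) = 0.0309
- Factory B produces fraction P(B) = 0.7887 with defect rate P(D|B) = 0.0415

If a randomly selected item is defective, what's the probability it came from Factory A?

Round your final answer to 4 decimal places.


Let A = from Factory A, D = defective

Given:
- P(A) = 0.2113, P(B) = 0.7887
- P(D|A) = 0.0309, P(D|B) = 0.0415

Step 1: Find P(D)
P(D) = P(D|A)P(A) + P(D|B)P(B)
     = 0.0309 × 0.2113 + 0.0415 × 0.7887
     = 0.00652917 + 0.03273105
     = 0.03926022

Step 2: Apply Bayes' theorem
P(A|D) = P(D|A)P(A) / P(D)
       = 0.00652917 / 0.03926022
       = 0.1663


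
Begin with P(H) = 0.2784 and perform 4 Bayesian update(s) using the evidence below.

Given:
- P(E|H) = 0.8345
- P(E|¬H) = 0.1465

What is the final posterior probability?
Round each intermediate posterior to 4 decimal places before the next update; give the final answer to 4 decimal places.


Sequential Bayesian updating:

Initial prior: P(H) = 0.2784

Update 1:
  P(E) = 0.8345 × 0.2784 + 0.1465 × 0.7216 = 0.23232480 + 0.10571440 = 0.33803920
  P(H|E) = 0.23232480 / 0.33803920 = 0.6873

Update 2:
  P(E) = 0.8345 × 0.6873 + 0.1465 × 0.3127 = 0.57355185 + 0.04581055 = 0.61936240
  P(H|E) = 0.57355185 / 0.61936240 = 0.9260

Update 3:
  P(E) = 0.8345 × 0.9260 + 0.1465 × 0.0740 = 0.77274700 + 0.01084100 = 0.78358800
  P(H|E) = 0.77274700 / 0.78358800 = 0.9862

Update 4:
  P(E) = 0.8345 × 0.9862 + 0.1465 × 0.0138 = 0.82298390 + 0.00202170 = 0.82500560
  P(H|E) = 0.82298390 / 0.82500560 = 0.9975

Final posterior: 0.9975


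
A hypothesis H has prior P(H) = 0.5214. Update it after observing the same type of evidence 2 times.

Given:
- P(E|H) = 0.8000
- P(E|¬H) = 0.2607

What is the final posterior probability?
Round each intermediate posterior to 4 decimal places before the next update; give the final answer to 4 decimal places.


Sequential Bayesian updating:

Initial prior: P(H) = 0.5214

Update 1:
  P(E) = 0.8000 × 0.5214 + 0.2607 × 0.4786 = 0.41712000 + 0.12477102 = 0.54189102
  P(H|E) = 0.41712000 / 0.54189102 = 0.7697

Update 2:
  P(E) = 0.8000 × 0.7697 + 0.2607 × 0.2303 = 0.61576000 + 0.06003921 = 0.67579921
  P(H|E) = 0.61576000 / 0.67579921 = 0.9112

Final posterior: 0.9112


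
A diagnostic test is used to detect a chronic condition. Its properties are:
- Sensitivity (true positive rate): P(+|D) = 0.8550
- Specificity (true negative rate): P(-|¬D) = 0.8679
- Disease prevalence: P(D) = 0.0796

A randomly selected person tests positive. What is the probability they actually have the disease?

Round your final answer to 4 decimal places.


Let D = has disease, + = positive test

Given:
- P(D) = 0.0796 (prevalence)
- P(+|D) = 0.8550 (sensitivity)
- P(-|¬D) = 0.8679 (specificity)
- P(+|¬D) = 0.1321 (false positive rate = 1 - specificity)

Step 1: Find P(+)
P(+) = P(+|D)P(D) + P(+|¬D)P(¬D)
     = 0.8550 × 0.0796 + 0.1321 × 0.9204
     = 0.06805800 + 0.12158484
     = 0.18964284

Step 2: Apply Bayes' theorem for P(D|+)
P(D|+) = P(+|D)P(D) / P(+)
       = 0.06805800 / 0.18964284
       = 0.3589


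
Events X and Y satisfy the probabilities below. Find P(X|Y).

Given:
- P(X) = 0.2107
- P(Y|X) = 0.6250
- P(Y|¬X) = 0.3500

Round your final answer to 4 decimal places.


Bayes' theorem: P(X|Y) = P(Y|X) × P(X) / P(Y)

Step 1: Calculate P(Y) using law of total probability
P(Y) = P(Y|X)P(X) + P(Y|¬X)P(¬X)
     = 0.6250 × 0.2107 + 0.3500 × 0.7893
     = 0.13168750 + 0.27625500
     = 0.40794250

Step 2: Apply Bayes' theorem
P(X|Y) = P(Y|X) × P(X) / P(Y)
       = 0.13168750 / 0.40794250
       = 0.3228


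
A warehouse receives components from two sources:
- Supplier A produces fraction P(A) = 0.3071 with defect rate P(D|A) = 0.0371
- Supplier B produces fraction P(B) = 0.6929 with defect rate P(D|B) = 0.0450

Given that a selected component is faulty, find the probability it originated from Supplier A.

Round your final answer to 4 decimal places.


Let A = from Supplier A, D = faulty

Given:
- P(A) = 0.3071, P(B) = 0.6929
- P(D|A) = 0.0371, P(D|B) = 0.0450

Step 1: Find P(D)
P(D) = P(D|A)P(A) + P(D|B)P(B)
     = 0.0371 × 0.3071 + 0.0450 × 0.6929
     = 0.01139341 + 0.03118050
     = 0.04257391

Step 2: Apply Bayes' theorem
P(A|D) = P(D|A)P(A) / P(D)
       = 0.01139341 / 0.04257391
       = 0.2676


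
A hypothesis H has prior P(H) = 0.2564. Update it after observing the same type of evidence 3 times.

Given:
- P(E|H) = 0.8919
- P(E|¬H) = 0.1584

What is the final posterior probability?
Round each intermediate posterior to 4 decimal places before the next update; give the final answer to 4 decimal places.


Sequential Bayesian updating:

Initial prior: P(H) = 0.2564

Update 1:
  P(E) = 0.8919 × 0.2564 + 0.1584 × 0.7436 = 0.22868316 + 0.11778624 = 0.34646940
  P(H|E) = 0.22868316 / 0.34646940 = 0.6600

Update 2:
  P(E) = 0.8919 × 0.6600 + 0.1584 × 0.3400 = 0.58865400 + 0.05385600 = 0.64251000
  P(H|E) = 0.58865400 / 0.64251000 = 0.9162

Update 3:
  P(E) = 0.8919 × 0.9162 + 0.1584 × 0.0838 = 0.81715878 + 0.01327392 = 0.83043270
  P(H|E) = 0.81715878 / 0.83043270 = 0.9840

Final posterior: 0.9840


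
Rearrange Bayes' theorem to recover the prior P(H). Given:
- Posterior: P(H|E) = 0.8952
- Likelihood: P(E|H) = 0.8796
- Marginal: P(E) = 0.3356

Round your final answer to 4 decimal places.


From Bayes' theorem: P(H|E) = P(E|H) × P(H) / P(E)

Rearranging for P(H):
P(H) = P(H|E) × P(E) / P(E|H)
     = 0.8952 × 0.3356 / 0.8796
     = 0.30042912 / 0.8796
     = 0.3416


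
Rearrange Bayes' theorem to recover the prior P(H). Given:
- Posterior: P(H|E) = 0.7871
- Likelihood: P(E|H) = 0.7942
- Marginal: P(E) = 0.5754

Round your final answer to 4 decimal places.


From Bayes' theorem: P(H|E) = P(E|H) × P(H) / P(E)

Rearranging for P(H):
P(H) = P(H|E) × P(E) / P(E|H)
     = 0.7871 × 0.5754 / 0.7942
     = 0.45289734 / 0.7942
     = 0.5703


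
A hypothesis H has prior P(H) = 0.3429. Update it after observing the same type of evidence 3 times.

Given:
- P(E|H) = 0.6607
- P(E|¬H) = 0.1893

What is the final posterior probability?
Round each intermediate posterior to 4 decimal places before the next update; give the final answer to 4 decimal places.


Sequential Bayesian updating:

Initial prior: P(H) = 0.3429

Update 1:
  P(E) = 0.6607 × 0.3429 + 0.1893 × 0.6571 = 0.22655403 + 0.12438903 = 0.35094306
  P(H|E) = 0.22655403 / 0.35094306 = 0.6456

Update 2:
  P(E) = 0.6607 × 0.6456 + 0.1893 × 0.3544 = 0.42654792 + 0.06708792 = 0.49363584
  P(H|E) = 0.42654792 / 0.49363584 = 0.8641

Update 3:
  P(E) = 0.6607 × 0.8641 + 0.1893 × 0.1359 = 0.57091087 + 0.02572587 = 0.59663674
  P(H|E) = 0.57091087 / 0.59663674 = 0.9569

Final posterior: 0.9569


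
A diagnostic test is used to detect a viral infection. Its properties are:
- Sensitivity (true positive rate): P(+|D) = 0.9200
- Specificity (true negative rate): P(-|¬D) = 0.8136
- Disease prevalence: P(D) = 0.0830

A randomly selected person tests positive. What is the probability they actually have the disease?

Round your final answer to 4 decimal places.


Let D = has disease, + = positive test

Given:
- P(D) = 0.0830 (prevalence)
- P(+|D) = 0.9200 (sensitivity)
- P(-|¬D) = 0.8136 (specificity)
- P(+|¬D) = 0.1864 (false positive rate = 1 - specificity)

Step 1: Find P(+)
P(+) = P(+|D)P(D) + P(+|¬D)P(¬D)
     = 0.9200 × 0.0830 + 0.1864 × 0.9170
     = 0.07636000 + 0.17092880
     = 0.24728880

Step 2: Apply Bayes' theorem for P(D|+)
P(D|+) = P(+|D)P(D) / P(+)
       = 0.07636000 / 0.24728880
       = 0.3088


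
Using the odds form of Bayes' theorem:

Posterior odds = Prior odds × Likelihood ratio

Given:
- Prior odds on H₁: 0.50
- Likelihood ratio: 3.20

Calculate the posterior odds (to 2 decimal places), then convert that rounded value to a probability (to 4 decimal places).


Step 1: Calculate posterior odds
Posterior odds = Prior odds × LR
               = 0.50 × 3.20
               = 1.60

Step 2: Convert to probability
P(H₁|E) = Posterior odds / (1 + Posterior odds)
       = 1.60 / (1 + 1.60)
       = 1.60 / 2.60
       = 0.6154

The evidence increased P(H₁) from 0.3333 to 0.6154.


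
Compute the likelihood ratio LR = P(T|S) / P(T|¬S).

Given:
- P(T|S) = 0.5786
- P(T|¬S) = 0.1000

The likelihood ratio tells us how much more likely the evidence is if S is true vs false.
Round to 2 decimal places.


Likelihood Ratio (LR) = P(T|S) / P(T|¬S)

LR = 0.5786 / 0.1000
   = 5.79

The evidence is 5.79 times more likely if S is true than if S is false.
LR > 1, so observing T raises the odds in favor of S.


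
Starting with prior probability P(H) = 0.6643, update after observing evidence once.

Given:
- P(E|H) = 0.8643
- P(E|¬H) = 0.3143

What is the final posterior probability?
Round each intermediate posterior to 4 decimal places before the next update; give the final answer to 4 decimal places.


Sequential Bayesian updating:

Initial prior: P(H) = 0.6643

Update 1:
  P(E) = 0.8643 × 0.6643 + 0.3143 × 0.3357 = 0.57415449 + 0.10551051 = 0.67966500
  P(H|E) = 0.57415449 / 0.67966500 = 0.8448

Final posterior: 0.8448


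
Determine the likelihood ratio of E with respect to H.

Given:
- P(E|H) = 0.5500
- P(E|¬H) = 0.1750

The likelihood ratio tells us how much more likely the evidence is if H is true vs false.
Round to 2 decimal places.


Likelihood Ratio (LR) = P(E|H) / P(E|¬H)

LR = 0.5500 / 0.1750
   = 3.14

The evidence is 3.14 times more likely if H is true than if H is false.
LR > 1, so observing E raises the odds in favor of H.


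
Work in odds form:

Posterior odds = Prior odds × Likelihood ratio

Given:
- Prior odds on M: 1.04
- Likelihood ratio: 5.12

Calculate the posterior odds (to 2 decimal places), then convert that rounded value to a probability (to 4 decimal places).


Step 1: Calculate posterior odds
Posterior odds = Prior odds × LR
               = 1.04 × 5.12
               = 5.32

Step 2: Convert to probability
P(M|E) = Posterior odds / (1 + Posterior odds)
       = 5.32 / (1 + 5.32)
       = 5.32 / 6.32
       = 0.8418

The evidence increased P(M) from 0.5098 to 0.8418.


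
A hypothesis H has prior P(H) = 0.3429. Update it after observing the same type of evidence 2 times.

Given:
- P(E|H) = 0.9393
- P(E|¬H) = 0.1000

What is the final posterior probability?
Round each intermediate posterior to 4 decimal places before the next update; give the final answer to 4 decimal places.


Sequential Bayesian updating:

Initial prior: P(H) = 0.3429

Update 1:
  P(E) = 0.9393 × 0.3429 + 0.1000 × 0.6571 = 0.32208597 + 0.06571000 = 0.38779597
  P(H|E) = 0.32208597 / 0.38779597 = 0.8306

Update 2:
  P(E) = 0.9393 × 0.8306 + 0.1000 × 0.1694 = 0.78018258 + 0.01694000 = 0.79712258
  P(H|E) = 0.78018258 / 0.79712258 = 0.9787

Final posterior: 0.9787


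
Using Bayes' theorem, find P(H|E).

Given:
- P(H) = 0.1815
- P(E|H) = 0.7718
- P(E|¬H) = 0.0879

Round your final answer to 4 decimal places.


Bayes' theorem: P(H|E) = P(E|H) × P(H) / P(E)

Step 1: Calculate P(E) using law of total probability
P(E) = P(E|H)P(H) + P(E|¬H)P(¬H)
     = 0.7718 × 0.1815 + 0.0879 × 0.8185
     = 0.14008170 + 0.07194615
     = 0.21202785

Step 2: Apply Bayes' theorem
P(H|E) = P(E|H) × P(H) / P(E)
       = 0.14008170 / 0.21202785
       = 0.6607


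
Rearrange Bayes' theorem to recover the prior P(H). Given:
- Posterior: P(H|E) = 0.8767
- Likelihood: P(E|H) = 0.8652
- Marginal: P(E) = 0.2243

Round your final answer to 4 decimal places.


From Bayes' theorem: P(H|E) = P(E|H) × P(H) / P(E)

Rearranging for P(H):
P(H) = P(H|E) × P(E) / P(E|H)
     = 0.8767 × 0.2243 / 0.8652
     = 0.19664381 / 0.8652
     = 0.2273


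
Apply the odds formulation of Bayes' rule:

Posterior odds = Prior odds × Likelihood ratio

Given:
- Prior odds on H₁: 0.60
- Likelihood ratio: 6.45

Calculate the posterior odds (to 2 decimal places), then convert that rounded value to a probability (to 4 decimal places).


Step 1: Calculate posterior odds
Posterior odds = Prior odds × LR
               = 0.60 × 6.45
               = 3.87

Step 2: Convert to probability
P(H₁|E) = Posterior odds / (1 + Posterior odds)
       = 3.87 / (1 + 3.87)
       = 3.87 / 4.87
       = 0.7947

The evidence increased P(H₁) from 0.3750 to 0.7947.


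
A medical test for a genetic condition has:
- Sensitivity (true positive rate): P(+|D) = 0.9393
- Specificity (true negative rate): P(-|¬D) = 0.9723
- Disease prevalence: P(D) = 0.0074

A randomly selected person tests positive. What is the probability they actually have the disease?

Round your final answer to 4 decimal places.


Let D = has disease, + = positive test

Given:
- P(D) = 0.0074 (prevalence)
- P(+|D) = 0.9393 (sensitivity)
- P(-|¬D) = 0.9723 (specificity)
- P(+|¬D) = 0.0277 (false positive rate = 1 - specificity)

Step 1: Find P(+)
P(+) = P(+|D)P(D) + P(+|¬D)P(¬D)
     = 0.9393 × 0.0074 + 0.0277 × 0.9926
     = 0.00695082 + 0.02749502
     = 0.03444584

Step 2: Apply Bayes' theorem for P(D|+)
P(D|+) = P(+|D)P(D) / P(+)
       = 0.00695082 / 0.03444584
       = 0.2018


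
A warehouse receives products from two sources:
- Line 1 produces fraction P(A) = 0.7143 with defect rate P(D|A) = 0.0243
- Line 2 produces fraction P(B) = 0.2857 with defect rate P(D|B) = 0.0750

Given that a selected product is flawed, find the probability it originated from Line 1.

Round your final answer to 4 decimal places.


Let A = from Line 1, D = flawed

Given:
- P(A) = 0.7143, P(B) = 0.2857
- P(D|A) = 0.0243, P(D|B) = 0.0750

Step 1: Find P(D)
P(D) = P(D|A)P(A) + P(D|B)P(B)
     = 0.0243 × 0.7143 + 0.0750 × 0.2857
     = 0.01735749 + 0.02142750
     = 0.03878499

Step 2: Apply Bayes' theorem
P(A|D) = P(D|A)P(A) / P(D)
       = 0.01735749 / 0.03878499
       = 0.4475


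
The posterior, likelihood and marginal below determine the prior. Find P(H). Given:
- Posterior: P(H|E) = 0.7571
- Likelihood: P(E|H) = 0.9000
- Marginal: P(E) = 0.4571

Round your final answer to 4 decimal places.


From Bayes' theorem: P(H|E) = P(E|H) × P(H) / P(E)

Rearranging for P(H):
P(H) = P(H|E) × P(E) / P(E|H)
     = 0.7571 × 0.4571 / 0.9000
     = 0.34607041 / 0.9000
     = 0.3845


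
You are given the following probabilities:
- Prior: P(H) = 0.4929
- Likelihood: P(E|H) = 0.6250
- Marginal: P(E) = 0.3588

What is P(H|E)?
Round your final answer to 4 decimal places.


Using Bayes' theorem:

P(H|E) = P(E|H) × P(H) / P(E)
       = 0.6250 × 0.4929 / 0.3588
       = 0.30806250 / 0.3588
       = 0.8586

The evidence strengthens our belief in H.
Prior: 0.4929 → Posterior: 0.8586


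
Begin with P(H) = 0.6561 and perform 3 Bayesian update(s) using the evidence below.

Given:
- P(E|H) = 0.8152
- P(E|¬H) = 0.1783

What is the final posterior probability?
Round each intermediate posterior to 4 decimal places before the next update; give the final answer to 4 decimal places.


Sequential Bayesian updating:

Initial prior: P(H) = 0.6561

Update 1:
  P(E) = 0.8152 × 0.6561 + 0.1783 × 0.3439 = 0.53485272 + 0.06131737 = 0.59617009
  P(H|E) = 0.53485272 / 0.59617009 = 0.8971

Update 2:
  P(E) = 0.8152 × 0.8971 + 0.1783 × 0.1029 = 0.73131592 + 0.01834707 = 0.74966299
  P(H|E) = 0.73131592 / 0.74966299 = 0.9755

Update 3:
  P(E) = 0.8152 × 0.9755 + 0.1783 × 0.0245 = 0.79522760 + 0.00436835 = 0.79959595
  P(H|E) = 0.79522760 / 0.79959595 = 0.9945

Final posterior: 0.9945


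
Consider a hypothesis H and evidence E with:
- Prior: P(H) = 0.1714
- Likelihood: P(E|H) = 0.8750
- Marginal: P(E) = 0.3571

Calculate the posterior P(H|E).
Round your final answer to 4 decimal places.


Using Bayes' theorem:

P(H|E) = P(E|H) × P(H) / P(E)
       = 0.8750 × 0.1714 / 0.3571
       = 0.14997500 / 0.3571
       = 0.4200

The evidence strengthens our belief in H.
Prior: 0.1714 → Posterior: 0.4200


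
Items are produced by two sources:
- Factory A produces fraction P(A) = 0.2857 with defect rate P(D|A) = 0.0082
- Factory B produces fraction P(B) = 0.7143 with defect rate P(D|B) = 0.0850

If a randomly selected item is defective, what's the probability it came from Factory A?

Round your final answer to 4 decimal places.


Let A = from Factory A, D = defective

Given:
- P(A) = 0.2857, P(B) = 0.7143
- P(D|A) = 0.0082, P(D|B) = 0.0850

Step 1: Find P(D)
P(D) = P(D|A)P(A) + P(D|B)P(B)
     = 0.0082 × 0.2857 + 0.0850 × 0.7143
     = 0.00234274 + 0.06071550
     = 0.06305824

Step 2: Apply Bayes' theorem
P(A|D) = P(D|A)P(A) / P(D)
       = 0.00234274 / 0.06305824
       = 0.0372


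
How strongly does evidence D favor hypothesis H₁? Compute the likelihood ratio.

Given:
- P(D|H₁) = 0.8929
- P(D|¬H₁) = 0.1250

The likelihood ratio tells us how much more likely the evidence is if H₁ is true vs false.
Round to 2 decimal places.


Likelihood Ratio (LR) = P(D|H₁) / P(D|¬H₁)

LR = 0.8929 / 0.1250
   = 7.14

The evidence is 7.14 times more likely if H₁ is true than if H₁ is false.
Because LR exceeds 1, D is evidence for H₁.


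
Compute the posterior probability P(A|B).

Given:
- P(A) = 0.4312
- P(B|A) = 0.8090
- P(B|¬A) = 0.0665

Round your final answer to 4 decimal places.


Bayes' theorem: P(A|B) = P(B|A) × P(A) / P(B)

Step 1: Calculate P(B) using law of total probability
P(B) = P(B|A)P(A) + P(B|¬A)P(¬A)
     = 0.8090 × 0.4312 + 0.0665 × 0.5688
     = 0.34884080 + 0.03782520
     = 0.38666600

Step 2: Apply Bayes' theorem
P(A|B) = P(B|A) × P(A) / P(B)
       = 0.34884080 / 0.38666600
       = 0.9022


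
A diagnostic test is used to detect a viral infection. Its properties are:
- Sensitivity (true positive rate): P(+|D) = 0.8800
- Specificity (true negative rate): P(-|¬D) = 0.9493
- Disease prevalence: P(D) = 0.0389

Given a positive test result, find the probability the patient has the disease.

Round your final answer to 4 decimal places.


Let D = has disease, + = positive test

Given:
- P(D) = 0.0389 (prevalence)
- P(+|D) = 0.8800 (sensitivity)
- P(-|¬D) = 0.9493 (specificity)
- P(+|¬D) = 0.0507 (false positive rate = 1 - specificity)

Step 1: Find P(+)
P(+) = P(+|D)P(D) + P(+|¬D)P(¬D)
     = 0.8800 × 0.0389 + 0.0507 × 0.9611
     = 0.03423200 + 0.04872777
     = 0.08295977

Step 2: Apply Bayes' theorem for P(D|+)
P(D|+) = P(+|D)P(D) / P(+)
       = 0.03423200 / 0.08295977
       = 0.4126


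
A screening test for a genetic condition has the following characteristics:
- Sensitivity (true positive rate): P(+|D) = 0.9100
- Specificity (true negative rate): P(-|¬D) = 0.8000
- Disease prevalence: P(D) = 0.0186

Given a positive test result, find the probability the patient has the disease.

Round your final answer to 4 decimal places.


Let D = has disease, + = positive test

Given:
- P(D) = 0.0186 (prevalence)
- P(+|D) = 0.9100 (sensitivity)
- P(-|¬D) = 0.8000 (specificity)
- P(+|¬D) = 0.2000 (false positive rate = 1 - specificity)

Step 1: Find P(+)
P(+) = P(+|D)P(D) + P(+|¬D)P(¬D)
     = 0.9100 × 0.0186 + 0.2000 × 0.9814
     = 0.01692600 + 0.19628000
     = 0.21320600

Step 2: Apply Bayes' theorem for P(D|+)
P(D|+) = P(+|D)P(D) / P(+)
       = 0.01692600 / 0.21320600
       = 0.0794


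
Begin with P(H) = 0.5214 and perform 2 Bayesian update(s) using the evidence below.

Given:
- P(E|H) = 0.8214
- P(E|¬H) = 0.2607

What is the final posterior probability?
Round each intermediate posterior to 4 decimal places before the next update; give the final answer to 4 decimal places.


Sequential Bayesian updating:

Initial prior: P(H) = 0.5214

Update 1:
  P(E) = 0.8214 × 0.5214 + 0.2607 × 0.4786 = 0.42827796 + 0.12477102 = 0.55304898
  P(H|E) = 0.42827796 / 0.55304898 = 0.7744

Update 2:
  P(E) = 0.8214 × 0.7744 + 0.2607 × 0.2256 = 0.63609216 + 0.05881392 = 0.69490608
  P(H|E) = 0.63609216 / 0.69490608 = 0.9154

Final posterior: 0.9154


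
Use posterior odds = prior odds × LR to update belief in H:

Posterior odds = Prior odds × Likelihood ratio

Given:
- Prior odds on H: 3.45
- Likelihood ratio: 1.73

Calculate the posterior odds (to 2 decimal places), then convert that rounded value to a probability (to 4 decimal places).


Step 1: Calculate posterior odds
Posterior odds = Prior odds × LR
               = 3.45 × 1.73
               = 5.97

Step 2: Convert to probability
P(H|E) = Posterior odds / (1 + Posterior odds)
       = 5.97 / (1 + 5.97)
       = 5.97 / 6.97
       = 0.8565

The evidence increased P(H) from 0.7753 to 0.8565.


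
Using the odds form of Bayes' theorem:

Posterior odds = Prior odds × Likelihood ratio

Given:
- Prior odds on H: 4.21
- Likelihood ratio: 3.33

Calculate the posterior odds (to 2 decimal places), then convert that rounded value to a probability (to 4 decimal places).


Step 1: Calculate posterior odds
Posterior odds = Prior odds × LR
               = 4.21 × 3.33
               = 14.02

Step 2: Convert to probability
P(H|E) = Posterior odds / (1 + Posterior odds)
       = 14.02 / (1 + 14.02)
       = 14.02 / 15.02
       = 0.9334

The evidence increased P(H) from 0.8081 to 0.9334.


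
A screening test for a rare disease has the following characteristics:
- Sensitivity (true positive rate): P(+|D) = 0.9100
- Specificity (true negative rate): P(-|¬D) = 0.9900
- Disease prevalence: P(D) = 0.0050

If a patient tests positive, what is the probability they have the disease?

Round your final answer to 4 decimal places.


Let D = has disease, + = positive test

Given:
- P(D) = 0.0050 (prevalence)
- P(+|D) = 0.9100 (sensitivity)
- P(-|¬D) = 0.9900 (specificity)
- P(+|¬D) = 0.0100 (false positive rate = 1 - specificity)

Step 1: Find P(+)
P(+) = P(+|D)P(D) + P(+|¬D)P(¬D)
     = 0.9100 × 0.0050 + 0.0100 × 0.9950
     = 0.00455000 + 0.00995000
     = 0.01450000

Step 2: Apply Bayes' theorem for P(D|+)
P(D|+) = P(+|D)P(D) / P(+)
       = 0.00455000 / 0.01450000
       = 0.3138


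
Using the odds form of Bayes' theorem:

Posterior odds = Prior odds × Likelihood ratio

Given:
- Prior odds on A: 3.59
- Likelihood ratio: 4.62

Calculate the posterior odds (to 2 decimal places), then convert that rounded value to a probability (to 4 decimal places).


Step 1: Calculate posterior odds
Posterior odds = Prior odds × LR
               = 3.59 × 4.62
               = 16.59

Step 2: Convert to probability
P(A|E) = Posterior odds / (1 + Posterior odds)
       = 16.59 / (1 + 16.59)
       = 16.59 / 17.59
       = 0.9431

The evidence increased P(A) from 0.7821 to 0.9431.


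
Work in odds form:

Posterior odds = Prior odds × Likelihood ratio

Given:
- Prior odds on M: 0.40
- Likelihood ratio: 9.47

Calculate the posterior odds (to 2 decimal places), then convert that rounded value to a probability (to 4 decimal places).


Step 1: Calculate posterior odds
Posterior odds = Prior odds × LR
               = 0.40 × 9.47
               = 3.79

Step 2: Convert to probability
P(M|E) = Posterior odds / (1 + Posterior odds)
       = 3.79 / (1 + 3.79)
       = 3.79 / 4.79
       = 0.7912

The evidence increased P(M) from 0.2857 to 0.7912.


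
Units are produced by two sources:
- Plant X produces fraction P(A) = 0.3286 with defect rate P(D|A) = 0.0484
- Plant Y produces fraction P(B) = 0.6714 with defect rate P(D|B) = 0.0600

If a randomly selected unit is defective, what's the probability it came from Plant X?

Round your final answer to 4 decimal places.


Let A = from Plant X, D = defective

Given:
- P(A) = 0.3286, P(B) = 0.6714
- P(D|A) = 0.0484, P(D|B) = 0.0600

Step 1: Find P(D)
P(D) = P(D|A)P(A) + P(D|B)P(B)
     = 0.0484 × 0.3286 + 0.0600 × 0.6714
     = 0.01590424 + 0.04028400
     = 0.05618824

Step 2: Apply Bayes' theorem
P(A|D) = P(D|A)P(A) / P(D)
       = 0.01590424 / 0.05618824
       = 0.2831


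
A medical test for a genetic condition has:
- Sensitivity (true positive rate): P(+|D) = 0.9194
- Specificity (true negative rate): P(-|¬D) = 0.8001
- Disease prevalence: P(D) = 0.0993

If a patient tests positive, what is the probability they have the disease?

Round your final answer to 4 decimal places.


Let D = has disease, + = positive test

Given:
- P(D) = 0.0993 (prevalence)
- P(+|D) = 0.9194 (sensitivity)
- P(-|¬D) = 0.8001 (specificity)
- P(+|¬D) = 0.1999 (false positive rate = 1 - specificity)

Step 1: Find P(+)
P(+) = P(+|D)P(D) + P(+|¬D)P(¬D)
     = 0.9194 × 0.0993 + 0.1999 × 0.9007
     = 0.09129642 + 0.18004993
     = 0.27134635

Step 2: Apply Bayes' theorem for P(D|+)
P(D|+) = P(+|D)P(D) / P(+)
       = 0.09129642 / 0.27134635
       = 0.3365


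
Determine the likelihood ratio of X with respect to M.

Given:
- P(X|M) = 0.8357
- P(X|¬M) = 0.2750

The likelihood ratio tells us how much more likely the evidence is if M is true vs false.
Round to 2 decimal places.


Likelihood Ratio (LR) = P(X|M) / P(X|¬M)

LR = 0.8357 / 0.2750
   = 3.04

The evidence is 3.04 times more likely if M is true than if M is false.
Because LR exceeds 1, X is evidence for M.


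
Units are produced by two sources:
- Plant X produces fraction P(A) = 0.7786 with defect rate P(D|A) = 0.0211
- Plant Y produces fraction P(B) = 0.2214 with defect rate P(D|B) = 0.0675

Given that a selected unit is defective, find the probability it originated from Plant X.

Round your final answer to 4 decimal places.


Let A = from Plant X, D = defective

Given:
- P(A) = 0.7786, P(B) = 0.2214
- P(D|A) = 0.0211, P(D|B) = 0.0675

Step 1: Find P(D)
P(D) = P(D|A)P(A) + P(D|B)P(B)
     = 0.0211 × 0.7786 + 0.0675 × 0.2214
     = 0.01642846 + 0.01494450
     = 0.03137296

Step 2: Apply Bayes' theorem
P(A|D) = P(D|A)P(A) / P(D)
       = 0.01642846 / 0.03137296
       = 0.5237


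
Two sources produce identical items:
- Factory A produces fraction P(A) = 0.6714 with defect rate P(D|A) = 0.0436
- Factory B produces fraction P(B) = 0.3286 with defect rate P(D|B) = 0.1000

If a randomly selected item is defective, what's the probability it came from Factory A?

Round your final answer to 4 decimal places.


Let A = from Factory A, D = defective

Given:
- P(A) = 0.6714, P(B) = 0.3286
- P(D|A) = 0.0436, P(D|B) = 0.1000

Step 1: Find P(D)
P(D) = P(D|A)P(A) + P(D|B)P(B)
     = 0.0436 × 0.6714 + 0.1000 × 0.3286
     = 0.02927304 + 0.03286000
     = 0.06213304

Step 2: Apply Bayes' theorem
P(A|D) = P(D|A)P(A) / P(D)
       = 0.02927304 / 0.06213304
       = 0.4711


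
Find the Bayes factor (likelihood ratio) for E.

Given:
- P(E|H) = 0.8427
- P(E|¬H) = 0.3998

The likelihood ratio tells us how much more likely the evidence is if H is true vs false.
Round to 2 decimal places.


Likelihood Ratio (LR) = P(E|H) / P(E|¬H)

LR = 0.8427 / 0.3998
   = 2.11

The evidence is 2.11 times more likely if H is true than if H is false.
LR > 1, so observing E raises the odds in favor of H.


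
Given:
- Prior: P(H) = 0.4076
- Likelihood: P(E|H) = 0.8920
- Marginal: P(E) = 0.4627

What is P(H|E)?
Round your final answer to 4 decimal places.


Using Bayes' theorem:

P(H|E) = P(E|H) × P(H) / P(E)
       = 0.8920 × 0.4076 / 0.4627
       = 0.36357920 / 0.4627
       = 0.7858

The evidence strengthens our belief in H.
Prior: 0.4076 → Posterior: 0.7858


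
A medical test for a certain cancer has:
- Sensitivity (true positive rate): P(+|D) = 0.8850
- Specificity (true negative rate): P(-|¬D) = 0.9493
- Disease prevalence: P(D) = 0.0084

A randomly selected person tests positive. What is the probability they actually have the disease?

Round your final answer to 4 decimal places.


Let D = has disease, + = positive test

Given:
- P(D) = 0.0084 (prevalence)
- P(+|D) = 0.8850 (sensitivity)
- P(-|¬D) = 0.9493 (specificity)
- P(+|¬D) = 0.0507 (false positive rate = 1 - specificity)

Step 1: Find P(+)
P(+) = P(+|D)P(D) + P(+|¬D)P(¬D)
     = 0.8850 × 0.0084 + 0.0507 × 0.9916
     = 0.00743400 + 0.05027412
     = 0.05770812

Step 2: Apply Bayes' theorem for P(D|+)
P(D|+) = P(+|D)P(D) / P(+)
       = 0.00743400 / 0.05770812
       = 0.1288


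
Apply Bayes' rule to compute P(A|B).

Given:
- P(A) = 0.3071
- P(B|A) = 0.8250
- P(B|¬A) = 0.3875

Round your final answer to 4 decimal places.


Bayes' theorem: P(A|B) = P(B|A) × P(A) / P(B)

Step 1: Calculate P(B) using law of total probability
P(B) = P(B|A)P(A) + P(B|¬A)P(¬A)
     = 0.8250 × 0.3071 + 0.3875 × 0.6929
     = 0.25335750 + 0.26849875
     = 0.52185625

Step 2: Apply Bayes' theorem
P(A|B) = P(B|A) × P(A) / P(B)
       = 0.25335750 / 0.52185625
       = 0.4855


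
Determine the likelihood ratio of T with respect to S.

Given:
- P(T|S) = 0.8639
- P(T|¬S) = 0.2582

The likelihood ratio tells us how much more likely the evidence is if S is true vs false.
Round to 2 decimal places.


Likelihood Ratio (LR) = P(T|S) / P(T|¬S)

LR = 0.8639 / 0.2582
   = 3.35

The evidence is 3.35 times more likely if S is true than if S is false.
Because LR exceeds 1, T is evidence for S.


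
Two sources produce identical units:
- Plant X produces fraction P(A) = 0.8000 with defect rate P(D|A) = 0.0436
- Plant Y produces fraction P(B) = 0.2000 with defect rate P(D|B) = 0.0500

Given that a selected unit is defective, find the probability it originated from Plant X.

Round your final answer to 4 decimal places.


Let A = from Plant X, D = defective

Given:
- P(A) = 0.8000, P(B) = 0.2000
- P(D|A) = 0.0436, P(D|B) = 0.0500

Step 1: Find P(D)
P(D) = P(D|A)P(A) + P(D|B)P(B)
     = 0.0436 × 0.8000 + 0.0500 × 0.2000
     = 0.03488000 + 0.01000000
     = 0.04488000

Step 2: Apply Bayes' theorem
P(A|D) = P(D|A)P(A) / P(D)
       = 0.03488000 / 0.04488000
       = 0.7772


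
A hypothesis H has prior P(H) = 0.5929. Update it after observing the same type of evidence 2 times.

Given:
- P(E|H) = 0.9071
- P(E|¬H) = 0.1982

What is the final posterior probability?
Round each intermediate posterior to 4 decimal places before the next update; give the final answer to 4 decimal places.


Sequential Bayesian updating:

Initial prior: P(H) = 0.5929

Update 1:
  P(E) = 0.9071 × 0.5929 + 0.1982 × 0.4071 = 0.53781959 + 0.08068722 = 0.61850681
  P(H|E) = 0.53781959 / 0.61850681 = 0.8695

Update 2:
  P(E) = 0.9071 × 0.8695 + 0.1982 × 0.1305 = 0.78872345 + 0.02586510 = 0.81458855
  P(H|E) = 0.78872345 / 0.81458855 = 0.9682

Final posterior: 0.9682


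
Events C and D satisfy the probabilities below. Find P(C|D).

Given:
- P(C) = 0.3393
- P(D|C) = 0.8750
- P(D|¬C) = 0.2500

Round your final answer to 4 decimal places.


Bayes' theorem: P(C|D) = P(D|C) × P(C) / P(D)

Step 1: Calculate P(D) using law of total probability
P(D) = P(D|C)P(C) + P(D|¬C)P(¬C)
     = 0.8750 × 0.3393 + 0.2500 × 0.6607
     = 0.29688750 + 0.16517500
     = 0.46206250

Step 2: Apply Bayes' theorem
P(C|D) = P(D|C) × P(C) / P(D)
       = 0.29688750 / 0.46206250
       = 0.6425


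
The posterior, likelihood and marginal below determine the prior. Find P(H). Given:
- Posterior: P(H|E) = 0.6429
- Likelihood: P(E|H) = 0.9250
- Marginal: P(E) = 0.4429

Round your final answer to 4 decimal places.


From Bayes' theorem: P(H|E) = P(E|H) × P(H) / P(E)

Rearranging for P(H):
P(H) = P(H|E) × P(E) / P(E|H)
     = 0.6429 × 0.4429 / 0.9250
     = 0.28474041 / 0.9250
     = 0.3078


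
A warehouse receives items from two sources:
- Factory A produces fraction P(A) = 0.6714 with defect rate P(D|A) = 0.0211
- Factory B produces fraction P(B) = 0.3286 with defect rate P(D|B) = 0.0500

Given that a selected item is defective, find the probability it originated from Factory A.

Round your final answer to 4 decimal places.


Let A = from Factory A, D = defective

Given:
- P(A) = 0.6714, P(B) = 0.3286
- P(D|A) = 0.0211, P(D|B) = 0.0500

Step 1: Find P(D)
P(D) = P(D|A)P(A) + P(D|B)P(B)
     = 0.0211 × 0.6714 + 0.0500 × 0.3286
     = 0.01416654 + 0.01643000
     = 0.03059654

Step 2: Apply Bayes' theorem
P(A|D) = P(D|A)P(A) / P(D)
       = 0.01416654 / 0.03059654
       = 0.4630


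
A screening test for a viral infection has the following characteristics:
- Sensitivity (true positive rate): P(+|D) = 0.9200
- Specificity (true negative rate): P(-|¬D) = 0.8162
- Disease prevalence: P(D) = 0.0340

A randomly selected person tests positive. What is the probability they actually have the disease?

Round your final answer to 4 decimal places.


Let D = has disease, + = positive test

Given:
- P(D) = 0.0340 (prevalence)
- P(+|D) = 0.9200 (sensitivity)
- P(-|¬D) = 0.8162 (specificity)
- P(+|¬D) = 0.1838 (false positive rate = 1 - specificity)

Step 1: Find P(+)
P(+) = P(+|D)P(D) + P(+|¬D)P(¬D)
     = 0.9200 × 0.0340 + 0.1838 × 0.9660
     = 0.03128000 + 0.17755080
     = 0.20883080

Step 2: Apply Bayes' theorem for P(D|+)
P(D|+) = P(+|D)P(D) / P(+)
       = 0.03128000 / 0.20883080
       = 0.1498


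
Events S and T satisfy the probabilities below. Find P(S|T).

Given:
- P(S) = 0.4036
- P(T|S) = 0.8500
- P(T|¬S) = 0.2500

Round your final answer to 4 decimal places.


Bayes' theorem: P(S|T) = P(T|S) × P(S) / P(T)

Step 1: Calculate P(T) using law of total probability
P(T) = P(T|S)P(S) + P(T|¬S)P(¬S)
     = 0.8500 × 0.4036 + 0.2500 × 0.5964
     = 0.34306000 + 0.14910000
     = 0.49216000

Step 2: Apply Bayes' theorem
P(S|T) = P(T|S) × P(S) / P(T)
       = 0.34306000 / 0.49216000
       = 0.6970


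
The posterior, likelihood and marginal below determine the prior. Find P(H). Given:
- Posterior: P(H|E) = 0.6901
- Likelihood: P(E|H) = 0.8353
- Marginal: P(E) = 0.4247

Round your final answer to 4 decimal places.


From Bayes' theorem: P(H|E) = P(E|H) × P(H) / P(E)

Rearranging for P(H):
P(H) = P(H|E) × P(E) / P(E|H)
     = 0.6901 × 0.4247 / 0.8353
     = 0.29308547 / 0.8353
     = 0.3509


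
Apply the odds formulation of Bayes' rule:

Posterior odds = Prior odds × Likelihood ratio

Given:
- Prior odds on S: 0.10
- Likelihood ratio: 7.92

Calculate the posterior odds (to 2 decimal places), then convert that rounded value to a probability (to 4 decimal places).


Step 1: Calculate posterior odds
Posterior odds = Prior odds × LR
               = 0.10 × 7.92
               = 0.79

Step 2: Convert to probability
P(S|E) = Posterior odds / (1 + Posterior odds)
       = 0.79 / (1 + 0.79)
       = 0.79 / 1.79
       = 0.4413

The evidence increased P(S) from 0.0909 to 0.4413.


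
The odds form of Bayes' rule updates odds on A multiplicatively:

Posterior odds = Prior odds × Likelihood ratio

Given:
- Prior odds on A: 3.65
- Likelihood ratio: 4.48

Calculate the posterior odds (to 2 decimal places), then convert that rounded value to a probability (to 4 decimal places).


Step 1: Calculate posterior odds
Posterior odds = Prior odds × LR
               = 3.65 × 4.48
               = 16.35

Step 2: Convert to probability
P(A|E) = Posterior odds / (1 + Posterior odds)
       = 16.35 / (1 + 16.35)
       = 16.35 / 17.35
       = 0.9424

The evidence increased P(A) from 0.7849 to 0.9424.


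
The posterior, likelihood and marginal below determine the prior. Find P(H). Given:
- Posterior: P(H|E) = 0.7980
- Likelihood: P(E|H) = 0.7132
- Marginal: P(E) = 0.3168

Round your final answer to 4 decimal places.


From Bayes' theorem: P(H|E) = P(E|H) × P(H) / P(E)

Rearranging for P(H):
P(H) = P(H|E) × P(E) / P(E|H)
     = 0.7980 × 0.3168 / 0.7132
     = 0.25280640 / 0.7132
     = 0.3545


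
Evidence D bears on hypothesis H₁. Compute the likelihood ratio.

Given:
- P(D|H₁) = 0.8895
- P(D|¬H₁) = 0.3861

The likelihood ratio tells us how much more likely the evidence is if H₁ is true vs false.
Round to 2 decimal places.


Likelihood Ratio (LR) = P(D|H₁) / P(D|¬H₁)

LR = 0.8895 / 0.3861
   = 2.30

The evidence is 2.30 times more likely if H₁ is true than if H₁ is false.
LR > 1, so observing D raises the odds in favor of H₁.


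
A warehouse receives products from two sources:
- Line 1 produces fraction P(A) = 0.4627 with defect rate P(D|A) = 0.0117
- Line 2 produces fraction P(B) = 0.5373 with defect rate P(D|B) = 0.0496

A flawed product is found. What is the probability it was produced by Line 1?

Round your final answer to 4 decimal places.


Let A = from Line 1, D = flawed

Given:
- P(A) = 0.4627, P(B) = 0.5373
- P(D|A) = 0.0117, P(D|B) = 0.0496

Step 1: Find P(D)
P(D) = P(D|A)P(A) + P(D|B)P(B)
     = 0.0117 × 0.4627 + 0.0496 × 0.5373
     = 0.00541359 + 0.02665008
     = 0.03206367

Step 2: Apply Bayes' theorem
P(A|D) = P(D|A)P(A) / P(D)
       = 0.00541359 / 0.03206367
       = 0.1688
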